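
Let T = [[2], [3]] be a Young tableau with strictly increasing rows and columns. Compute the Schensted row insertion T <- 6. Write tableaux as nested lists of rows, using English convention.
[[2, 6], [3]]

6 is larger than every entry of row 1, so it is appended to row 1. The new tableau is [[2, 6], [3]].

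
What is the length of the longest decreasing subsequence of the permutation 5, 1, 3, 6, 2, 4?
3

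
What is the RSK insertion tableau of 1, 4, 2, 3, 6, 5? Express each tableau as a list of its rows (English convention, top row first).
P = [[1, 2, 3, 5], [4, 6]]

After inserting 1: P = [[1]].
After inserting 4: P = [[1, 4]].
After inserting 2: P = [[1, 2], [4]].
After inserting 3: P = [[1, 2, 3], [4]].
After inserting 6: P = [[1, 2, 3, 6], [4]].
After inserting 5: P = [[1, 2, 3, 5], [4, 6]].

So P = [[1, 2, 3, 5], [4, 6]].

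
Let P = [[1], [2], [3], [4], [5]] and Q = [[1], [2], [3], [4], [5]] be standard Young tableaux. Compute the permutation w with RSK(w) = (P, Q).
Reverse RSK: for i = n, n-1, ..., 1, locate i in Q, remove the corresponding corner cell from P, and reverse-bump its entry up through P; the value ejected from row 1 is w(i).

So w = 5 4 3 2 1.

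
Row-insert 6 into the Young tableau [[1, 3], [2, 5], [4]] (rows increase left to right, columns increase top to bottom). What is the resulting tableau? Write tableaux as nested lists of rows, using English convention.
6 is larger than every entry of row 1, so it is appended to row 1. The new tableau is [[1, 3, 6], [2, 5], [4]].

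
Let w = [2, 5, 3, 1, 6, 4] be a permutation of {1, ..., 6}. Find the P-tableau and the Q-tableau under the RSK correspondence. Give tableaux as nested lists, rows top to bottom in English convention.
Insert each entry of the permutation into P by Schensted row insertion, recording in Q the position of each new cell.

Insert 2: appended to row 1. P = [[2]].
Insert 5: appended to row 1. P = [[2, 5]].
Insert 3: 3 bumps 5 from row 1; 5 starts row 2. P = [[2, 3], [5]].
Insert 1: 1 bumps 2 from row 1; 2 bumps 5 from row 2; 5 starts row 3. P = [[1, 3], [2], [5]].
Insert 6: appended to row 1. P = [[1, 3, 6], [2], [5]].
Insert 4: 4 bumps 6 from row 1; 6 appends to row 2. P = [[1, 3, 4], [2, 6], [5]].

So P = [[1, 3, 4], [2, 6], [5]], Q = [[1, 2, 5], [3, 6], [4]].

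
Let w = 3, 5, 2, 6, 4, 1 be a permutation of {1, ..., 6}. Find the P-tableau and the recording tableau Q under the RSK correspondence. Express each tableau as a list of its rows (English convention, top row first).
P = [[1, 4, 6], [2, 5], [3]], Q = [[1, 2, 4], [3, 5], [6]]

Insert each entry of the permutation into P by Schensted row insertion, recording in Q the position of each new cell.

Insert 3: appended to row 1. P = [[3]].
Insert 5: appended to row 1. P = [[3, 5]].
Insert 2: 2 bumps 3 from row 1; 3 starts row 2. P = [[2, 5], [3]].
Insert 6: appended to row 1. P = [[2, 5, 6], [3]].
Insert 4: 4 bumps 5 from row 1; 5 appends to row 2. P = [[2, 4, 6], [3, 5]].
Insert 1: 1 bumps 2 from row 1; 2 bumps 3 from row 2; 3 starts row 3. P = [[1, 4, 6], [2, 5], [3]].

So P = [[1, 4, 6], [2, 5], [3]], Q = [[1, 2, 4], [3, 5], [6]].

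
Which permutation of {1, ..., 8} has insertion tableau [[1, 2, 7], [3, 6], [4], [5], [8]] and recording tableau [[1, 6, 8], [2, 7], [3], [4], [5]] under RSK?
8 5 4 3 1 6 2 7

Reverse the RSK construction: for i from n down to 1, find the cell of Q containing i, remove the entry at that cell from P, and reverse-bump it up through P; the value ejected from row 1 is w(i).

Step i=8: Q has 8 at row 1, column 3; remove that cell from P, ejecting 7. So w(8) = 7. P is now [[1, 2], [3, 6], [4], [5], [8]].
Step i=7: Q has 7 at row 2, column 2; remove 6 from row 2 of P and reverse-bump: 6 enters row 1 and ejects 2. So w(7) = 2. P is now [[1, 6], [3], [4], [5], [8]].
Step i=6: Q has 6 at row 1, column 2; remove that cell from P, ejecting 6. So w(6) = 6. P is now [[1], [3], [4], [5], [8]].
Step i=5: Q has 5 at row 5, column 1; remove 8 from row 5 of P and reverse-bump: 8 enters row 4 and ejects 5; 5 enters row 3 and ejects 4; 4 enters row 2 and ejects 3; 3 enters row 1 and ejects 1. So w(5) = 1. P is now [[3], [4], [5], [8]].
Step i=4: Q has 4 at row 4, column 1; remove 8 from row 4 of P and reverse-bump: 8 enters row 3 and ejects 5; 5 enters row 2 and ejects 4; 4 enters row 1 and ejects 3. So w(4) = 3. P is now [[4], [5], [8]].
Step i=3: Q has 3 at row 3, column 1; remove 8 from row 3 of P and reverse-bump: 8 enters row 2 and ejects 5; 5 enters row 1 and ejects 4. So w(3) = 4. P is now [[5], [8]].
Step i=2: Q has 2 at row 2, column 1; remove 8 from row 2 of P and reverse-bump: 8 enters row 1 and ejects 5. So w(2) = 5. P is now [[8]].
Step i=1: Q has 1 at row 1, column 1; remove that cell from P, ejecting 8. So w(1) = 8. P is now [].

So w = 8 5 4 3 1 6 2 7.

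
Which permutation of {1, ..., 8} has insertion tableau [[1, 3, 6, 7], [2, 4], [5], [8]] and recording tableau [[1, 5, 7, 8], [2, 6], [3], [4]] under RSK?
8 5 2 1 4 3 6 7

Reverse the RSK construction: for i from n down to 1, find the cell of Q containing i, remove the entry at that cell from P, and reverse-bump it up through P; the value ejected from row 1 is w(i).

Step i=8: Q has 8 at row 1, column 4; remove that cell from P, ejecting 7. So w(8) = 7. P is now [[1, 3, 6], [2, 4], [5], [8]].
Step i=7: Q has 7 at row 1, column 3; remove that cell from P, ejecting 6. So w(7) = 6. P is now [[1, 3], [2, 4], [5], [8]].
Step i=6: Q has 6 at row 2, column 2; remove 4 from row 2 of P and reverse-bump: 4 enters row 1 and ejects 3. So w(6) = 3. P is now [[1, 4], [2], [5], [8]].
Step i=5: Q has 5 at row 1, column 2; remove that cell from P, ejecting 4. So w(5) = 4. P is now [[1], [2], [5], [8]].
Step i=4: Q has 4 at row 4, column 1; remove 8 from row 4 of P and reverse-bump: 8 enters row 3 and ejects 5; 5 enters row 2 and ejects 2; 2 enters row 1 and ejects 1. So w(4) = 1. P is now [[2], [5], [8]].
Step i=3: Q has 3 at row 3, column 1; remove 8 from row 3 of P and reverse-bump: 8 enters row 2 and ejects 5; 5 enters row 1 and ejects 2. So w(3) = 2. P is now [[5], [8]].
Step i=2: Q has 2 at row 2, column 1; remove 8 from row 2 of P and reverse-bump: 8 enters row 1 and ejects 5. So w(2) = 5. P is now [[8]].
Step i=1: Q has 1 at row 1, column 1; remove that cell from P, ejecting 8. So w(1) = 8. P is now [].

So w = 8 5 2 1 4 3 6 7.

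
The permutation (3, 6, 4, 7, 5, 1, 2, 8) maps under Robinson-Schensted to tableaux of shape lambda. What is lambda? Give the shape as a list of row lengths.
[4, 2, 2]

Row-insert each entry into an empty tableau.

After inserting 3: P = [[3]].
After inserting 6: P = [[3, 6]].
After inserting 4: P = [[3, 4], [6]].
After inserting 7: P = [[3, 4, 7], [6]].
After inserting 5: P = [[3, 4, 5], [6, 7]].
After inserting 1: P = [[1, 4, 5], [3, 7], [6]].
After inserting 2: P = [[1, 2, 5], [3, 4], [6, 7]].
After inserting 8: P = [[1, 2, 5, 8], [3, 4], [6, 7]].

The final insertion tableau P = [[1, 2, 5, 8], [3, 4], [6, 7]] has shape [4, 2, 2].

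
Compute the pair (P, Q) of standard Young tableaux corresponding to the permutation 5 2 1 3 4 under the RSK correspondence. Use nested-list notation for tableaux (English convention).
P = [[1, 3, 4], [2], [5]], Q = [[1, 4, 5], [2], [3]]

Insert each entry of the permutation into P by Schensted row insertion, recording in Q the position of each new cell.

Insert 5: appended to row 1. P = [[5]].
Insert 2: 2 bumps 5 from row 1; 5 starts row 2. P = [[2], [5]].
Insert 1: 1 bumps 2 from row 1; 2 bumps 5 from row 2; 5 starts row 3. P = [[1], [2], [5]].
Insert 3: appended to row 1. P = [[1, 3], [2], [5]].
Insert 4: appended to row 1. P = [[1, 3, 4], [2], [5]].

So P = [[1, 3, 4], [2], [5]], Q = [[1, 4, 5], [2], [3]].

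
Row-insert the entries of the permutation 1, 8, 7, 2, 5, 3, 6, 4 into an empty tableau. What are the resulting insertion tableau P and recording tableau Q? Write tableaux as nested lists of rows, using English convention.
P = [[1, 2, 3, 4], [5, 6], [7], [8]], Q = [[1, 2, 5, 7], [3, 8], [4], [6]]

Insert each entry of the permutation into P by Schensted row insertion, recording in Q the position of each new cell.

Insert 1: appended to row 1. P = [[1]].
Insert 8: appended to row 1. P = [[1, 8]].
Insert 7: 7 bumps 8 from row 1; 8 starts row 2. P = [[1, 7], [8]].
Insert 2: 2 bumps 7 from row 1; 7 bumps 8 from row 2; 8 starts row 3. P = [[1, 2], [7], [8]].
Insert 5: appended to row 1. P = [[1, 2, 5], [7], [8]].
Insert 3: 3 bumps 5 from row 1; 5 bumps 7 from row 2; 7 bumps 8 from row 3; 8 starts row 4. P = [[1, 2, 3], [5], [7], [8]].
Insert 6: appended to row 1. P = [[1, 2, 3, 6], [5], [7], [8]].
Insert 4: 4 bumps 6 from row 1; 6 appends to row 2. P = [[1, 2, 3, 4], [5, 6], [7], [8]].

So P = [[1, 2, 3, 4], [5, 6], [7], [8]], Q = [[1, 2, 5, 7], [3, 8], [4], [6]].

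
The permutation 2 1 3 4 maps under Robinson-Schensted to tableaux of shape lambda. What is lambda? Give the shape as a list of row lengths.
[3, 1]

Row-insert each entry into an empty tableau.

After inserting 2: P = [[2]].
After inserting 1: P = [[1], [2]].
After inserting 3: P = [[1, 3], [2]].
After inserting 4: P = [[1, 3, 4], [2]].

The final insertion tableau P = [[1, 3, 4], [2]] has shape [3, 1].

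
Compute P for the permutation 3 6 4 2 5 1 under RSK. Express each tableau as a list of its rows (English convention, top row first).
Insert 3: appended to row 1. P = [[3]].
Insert 6: appended to row 1. P = [[3, 6]].
Insert 4: 4 bumps 6 from row 1; 6 starts row 2. P = [[3, 4], [6]].
Insert 2: 2 bumps 3 from row 1; 3 bumps 6 from row 2; 6 starts row 3. P = [[2, 4], [3], [6]].
Insert 5: appended to row 1. P = [[2, 4, 5], [3], [6]].
Insert 1: 1 bumps 2 from row 1; 2 bumps 3 from row 2; 3 bumps 6 from row 3; 6 starts row 4. P = [[1, 4, 5], [2], [3], [6]].

So P = [[1, 4, 5], [2], [3], [6]].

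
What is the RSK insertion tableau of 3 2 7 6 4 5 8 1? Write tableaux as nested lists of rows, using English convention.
After inserting 3: P = [[3]].
After inserting 2: P = [[2], [3]].
After inserting 7: P = [[2, 7], [3]].
After inserting 6: P = [[2, 6], [3, 7]].
After inserting 4: P = [[2, 4], [3, 6], [7]].
After inserting 5: P = [[2, 4, 5], [3, 6], [7]].
After inserting 8: P = [[2, 4, 5, 8], [3, 6], [7]].
After inserting 1: P = [[1, 4, 5, 8], [2, 6], [3], [7]].

So P = [[1, 4, 5, 8], [2, 6], [3], [7]].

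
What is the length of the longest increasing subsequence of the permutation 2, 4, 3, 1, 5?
3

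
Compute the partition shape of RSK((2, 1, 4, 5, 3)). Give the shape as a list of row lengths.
[3, 2]

Row-insert each entry into an empty tableau.

After inserting 2: P = [[2]].
After inserting 1: P = [[1], [2]].
After inserting 4: P = [[1, 4], [2]].
After inserting 5: P = [[1, 4, 5], [2]].
After inserting 3: P = [[1, 3, 5], [2, 4]].

The final insertion tableau P = [[1, 3, 5], [2, 4]] has shape [3, 2].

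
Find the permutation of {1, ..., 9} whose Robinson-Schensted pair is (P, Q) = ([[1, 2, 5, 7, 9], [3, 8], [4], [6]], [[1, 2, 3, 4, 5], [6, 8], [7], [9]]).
Reverse the RSK construction: for i from n down to 1, find the cell of Q containing i, remove the entry at that cell from P, and reverse-bump it up through P; the value ejected from row 1 is w(i).

Step i=9: Q has 9 at row 4, column 1; remove 6 from row 4 of P and reverse-bump: 6 enters row 3 and ejects 4; 4 enters row 2 and ejects 3; 3 enters row 1 and ejects 2. So w(9) = 2. P is now [[1, 3, 5, 7, 9], [4, 8], [6]].
Step i=8: Q has 8 at row 2, column 2; remove 8 from row 2 of P and reverse-bump: 8 enters row 1 and ejects 7. So w(8) = 7. P is now [[1, 3, 5, 8, 9], [4], [6]].
Step i=7: Q has 7 at row 3, column 1; remove 6 from row 3 of P and reverse-bump: 6 enters row 2 and ejects 4; 4 enters row 1 and ejects 3. So w(7) = 3. P is now [[1, 4, 5, 8, 9], [6]].
Step i=6: Q has 6 at row 2, column 1; remove 6 from row 2 of P and reverse-bump: 6 enters row 1 and ejects 5. So w(6) = 5. P is now [[1, 4, 6, 8, 9]].
Step i=5: Q has 5 at row 1, column 5; remove that cell from P, ejecting 9. So w(5) = 9. P is now [[1, 4, 6, 8]].
Step i=4: Q has 4 at row 1, column 4; remove that cell from P, ejecting 8. So w(4) = 8. P is now [[1, 4, 6]].
Step i=3: Q has 3 at row 1, column 3; remove that cell from P, ejecting 6. So w(3) = 6. P is now [[1, 4]].
Step i=2: Q has 2 at row 1, column 2; remove that cell from P, ejecting 4. So w(2) = 4. P is now [[1]].
Step i=1: Q has 1 at row 1, column 1; remove that cell from P, ejecting 1. So w(1) = 1. P is now [].

So w = 1 4 6 8 9 5 3 7 2.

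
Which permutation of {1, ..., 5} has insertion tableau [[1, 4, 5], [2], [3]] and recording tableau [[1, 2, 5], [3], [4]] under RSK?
Reverse the RSK construction: for i from n down to 1, find the cell of Q containing i, remove the entry at that cell from P, and reverse-bump it up through P; the value ejected from row 1 is w(i).

Step i=5: Q has 5 at row 1, column 3; remove that cell from P, ejecting 5. So w(5) = 5. P is now [[1, 4], [2], [3]].
Step i=4: Q has 4 at row 3, column 1; remove 3 from row 3 of P and reverse-bump: 3 enters row 2 and ejects 2; 2 enters row 1 and ejects 1. So w(4) = 1. P is now [[2, 4], [3]].
Step i=3: Q has 3 at row 2, column 1; remove 3 from row 2 of P and reverse-bump: 3 enters row 1 and ejects 2. So w(3) = 2. P is now [[3, 4]].
Step i=2: Q has 2 at row 1, column 2; remove that cell from P, ejecting 4. So w(2) = 4. P is now [[3]].
Step i=1: Q has 1 at row 1, column 1; remove that cell from P, ejecting 3. So w(1) = 3. P is now [].

So w = 3 4 2 1 5.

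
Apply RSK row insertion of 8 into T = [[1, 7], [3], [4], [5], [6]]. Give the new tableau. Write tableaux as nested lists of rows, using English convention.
8 is larger than every entry of row 1, so it is appended to row 1. The new tableau is [[1, 7, 8], [3], [4], [5], [6]].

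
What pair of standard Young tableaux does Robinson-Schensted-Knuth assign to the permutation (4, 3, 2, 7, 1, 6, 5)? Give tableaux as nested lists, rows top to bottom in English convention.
Insert each entry of the permutation into P by Schensted row insertion, recording in Q the position of each new cell.

Insert 4: appended to row 1. P = [[4]].
Insert 3: 3 bumps 4 from row 1; 4 starts row 2. P = [[3], [4]].
Insert 2: 2 bumps 3 from row 1; 3 bumps 4 from row 2; 4 starts row 3. P = [[2], [3], [4]].
Insert 7: appended to row 1. P = [[2, 7], [3], [4]].
Insert 1: 1 bumps 2 from row 1; 2 bumps 3 from row 2; 3 bumps 4 from row 3; 4 starts row 4. P = [[1, 7], [2], [3], [4]].
Insert 6: 6 bumps 7 from row 1; 7 appends to row 2. P = [[1, 6], [2, 7], [3], [4]].
Insert 5: 5 bumps 6 from row 1; 6 bumps 7 from row 2; 7 appends to row 3. P = [[1, 5], [2, 6], [3, 7], [4]].

So P = [[1, 5], [2, 6], [3, 7], [4]], Q = [[1, 4], [2, 6], [3, 7], [5]].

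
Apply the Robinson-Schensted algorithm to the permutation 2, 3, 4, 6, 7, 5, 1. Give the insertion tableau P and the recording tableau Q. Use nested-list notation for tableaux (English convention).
P = [[1, 3, 4, 5, 7], [2], [6]], Q = [[1, 2, 3, 4, 5], [6], [7]]

Insert each entry of the permutation into P by Schensted row insertion, recording in Q the position of each new cell.

Insert 2: appended to row 1. P = [[2]].
Insert 3: appended to row 1. P = [[2, 3]].
Insert 4: appended to row 1. P = [[2, 3, 4]].
Insert 6: appended to row 1. P = [[2, 3, 4, 6]].
Insert 7: appended to row 1. P = [[2, 3, 4, 6, 7]].
Insert 5: 5 bumps 6 from row 1; 6 starts row 2. P = [[2, 3, 4, 5, 7], [6]].
Insert 1: 1 bumps 2 from row 1; 2 bumps 6 from row 2; 6 starts row 3. P = [[1, 3, 4, 5, 7], [2], [6]].

So P = [[1, 3, 4, 5, 7], [2], [6]], Q = [[1, 2, 3, 4, 5], [6], [7]].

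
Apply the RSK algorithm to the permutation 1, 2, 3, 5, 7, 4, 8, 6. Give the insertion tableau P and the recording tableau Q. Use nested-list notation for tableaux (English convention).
P = [[1, 2, 3, 4, 6, 8], [5, 7]], Q = [[1, 2, 3, 4, 5, 7], [6, 8]]

Insert each entry of the permutation into P by Schensted row insertion, recording in Q the position of each new cell.

After inserting 1: P = [[1]].
After inserting 2: P = [[1, 2]].
After inserting 3: P = [[1, 2, 3]].
After inserting 5: P = [[1, 2, 3, 5]].
After inserting 7: P = [[1, 2, 3, 5, 7]].
After inserting 4: P = [[1, 2, 3, 4, 7], [5]].
After inserting 8: P = [[1, 2, 3, 4, 7, 8], [5]].
After inserting 6: P = [[1, 2, 3, 4, 6, 8], [5, 7]].

So P = [[1, 2, 3, 4, 6, 8], [5, 7]], Q = [[1, 2, 3, 4, 5, 7], [6, 8]].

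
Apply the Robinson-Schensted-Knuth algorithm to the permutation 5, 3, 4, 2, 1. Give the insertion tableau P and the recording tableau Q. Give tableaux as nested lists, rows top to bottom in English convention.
Insert each entry of the permutation into P by Schensted row insertion, recording in Q the position of each new cell.

After inserting 5: P = [[5]].
After inserting 3: P = [[3], [5]].
After inserting 4: P = [[3, 4], [5]].
After inserting 2: P = [[2, 4], [3], [5]].
After inserting 1: P = [[1, 4], [2], [3], [5]].

So P = [[1, 4], [2], [3], [5]], Q = [[1, 3], [2], [4], [5]].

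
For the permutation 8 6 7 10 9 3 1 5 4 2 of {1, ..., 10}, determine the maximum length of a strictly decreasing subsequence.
5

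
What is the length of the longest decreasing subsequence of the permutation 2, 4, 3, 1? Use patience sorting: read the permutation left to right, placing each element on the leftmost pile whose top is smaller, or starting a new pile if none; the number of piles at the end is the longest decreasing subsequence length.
3

2: new pile. tops = [2]
4: onto pile 1 (replacing 2). tops = [4]
3: new pile. tops = [4, 3]
1: new pile. tops = [4, 3, 1]

3 piles, so the longest decreasing subsequence has length 3.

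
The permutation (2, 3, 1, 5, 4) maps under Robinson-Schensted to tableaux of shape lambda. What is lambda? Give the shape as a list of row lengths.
[3, 2]

Row-insert each entry into an empty tableau.

After inserting 2: P = [[2]].
After inserting 3: P = [[2, 3]].
After inserting 1: P = [[1, 3], [2]].
After inserting 5: P = [[1, 3, 5], [2]].
After inserting 4: P = [[1, 3, 4], [2, 5]].

The final insertion tableau P = [[1, 3, 4], [2, 5]] has shape [3, 2].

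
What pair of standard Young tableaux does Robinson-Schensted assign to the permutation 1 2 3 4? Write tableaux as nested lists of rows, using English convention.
Insert each entry of the permutation into P by Schensted row insertion, recording in Q the position of each new cell.

After inserting 1: P = [[1]].
After inserting 2: P = [[1, 2]].
After inserting 3: P = [[1, 2, 3]].
After inserting 4: P = [[1, 2, 3, 4]].

So P = [[1, 2, 3, 4]], Q = [[1, 2, 3, 4]].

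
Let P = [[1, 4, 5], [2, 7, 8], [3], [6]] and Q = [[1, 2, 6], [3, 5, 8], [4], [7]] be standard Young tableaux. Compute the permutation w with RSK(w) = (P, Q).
Reverse RSK: for i = n, n-1, ..., 1, locate i in Q, remove the corresponding corner cell from P, and reverse-bump its entry up through P; the value ejected from row 1 is w(i).

So w = 6 7 3 2 4 8 1 5.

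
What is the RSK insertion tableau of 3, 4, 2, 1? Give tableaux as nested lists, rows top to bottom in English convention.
P = [[1, 4], [2], [3]]

After inserting 3: P = [[3]].
After inserting 4: P = [[3, 4]].
After inserting 2: P = [[2, 4], [3]].
After inserting 1: P = [[1, 4], [2], [3]].

So P = [[1, 4], [2], [3]].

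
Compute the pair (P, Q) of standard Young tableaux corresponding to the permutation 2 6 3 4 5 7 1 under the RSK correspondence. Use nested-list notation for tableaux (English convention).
P = [[1, 3, 4, 5, 7], [2], [6]], Q = [[1, 2, 4, 5, 6], [3], [7]]

Insert each entry of the permutation into P by Schensted row insertion, recording in Q the position of each new cell.

Insert 2: appended to row 1. P = [[2]].
Insert 6: appended to row 1. P = [[2, 6]].
Insert 3: 3 bumps 6 from row 1; 6 starts row 2. P = [[2, 3], [6]].
Insert 4: appended to row 1. P = [[2, 3, 4], [6]].
Insert 5: appended to row 1. P = [[2, 3, 4, 5], [6]].
Insert 7: appended to row 1. P = [[2, 3, 4, 5, 7], [6]].
Insert 1: 1 bumps 2 from row 1; 2 bumps 6 from row 2; 6 starts row 3. P = [[1, 3, 4, 5, 7], [2], [6]].

So P = [[1, 3, 4, 5, 7], [2], [6]], Q = [[1, 2, 4, 5, 6], [3], [7]].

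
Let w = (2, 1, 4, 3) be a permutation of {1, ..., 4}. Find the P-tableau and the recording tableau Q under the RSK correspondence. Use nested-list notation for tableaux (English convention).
P = [[1, 3], [2, 4]], Q = [[1, 3], [2, 4]]

Insert each entry of the permutation into P by Schensted row insertion, recording in Q the position of each new cell.

Insert 2: appended to row 1. P = [[2]].
Insert 1: 1 bumps 2 from row 1; 2 starts row 2. P = [[1], [2]].
Insert 4: appended to row 1. P = [[1, 4], [2]].
Insert 3: 3 bumps 4 from row 1; 4 appends to row 2. P = [[1, 3], [2, 4]].

So P = [[1, 3], [2, 4]], Q = [[1, 3], [2, 4]].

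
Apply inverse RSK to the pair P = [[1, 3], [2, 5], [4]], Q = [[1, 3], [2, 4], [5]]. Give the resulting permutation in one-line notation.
Reverse the RSK construction: for i from n down to 1, find the cell of Q containing i, remove the entry at that cell from P, and reverse-bump it up through P; the value ejected from row 1 is w(i).

Step i=5: Q has 5 at row 3, column 1; remove 4 from row 3 of P and reverse-bump: 4 enters row 2 and ejects 2; 2 enters row 1 and ejects 1. So w(5) = 1. P is now [[2, 3], [4, 5]].
Step i=4: Q has 4 at row 2, column 2; remove 5 from row 2 of P and reverse-bump: 5 enters row 1 and ejects 3. So w(4) = 3. P is now [[2, 5], [4]].
Step i=3: Q has 3 at row 1, column 2; remove that cell from P, ejecting 5. So w(3) = 5. P is now [[2], [4]].
Step i=2: Q has 2 at row 2, column 1; remove 4 from row 2 of P and reverse-bump: 4 enters row 1 and ejects 2. So w(2) = 2. P is now [[4]].
Step i=1: Q has 1 at row 1, column 1; remove that cell from P, ejecting 4. So w(1) = 4. P is now [].

So w = 4 2 5 3 1.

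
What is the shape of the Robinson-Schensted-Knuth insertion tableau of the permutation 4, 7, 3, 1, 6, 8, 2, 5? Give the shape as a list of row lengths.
RSK row insertion gives P = [[1, 2, 5], [3, 6, 8], [4, 7]], which has shape [3, 3, 2].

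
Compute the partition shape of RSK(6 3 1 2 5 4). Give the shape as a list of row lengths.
RSK row insertion gives P = [[1, 2, 4], [3, 5], [6]], which has shape [3, 2, 1].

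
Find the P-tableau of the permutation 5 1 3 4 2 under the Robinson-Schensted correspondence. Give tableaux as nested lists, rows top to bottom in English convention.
Insert 5: appended to row 1. P = [[5]].
Insert 1: 1 bumps 5 from row 1; 5 starts row 2. P = [[1], [5]].
Insert 3: appended to row 1. P = [[1, 3], [5]].
Insert 4: appended to row 1. P = [[1, 3, 4], [5]].
Insert 2: 2 bumps 3 from row 1; 3 bumps 5 from row 2; 5 starts row 3. P = [[1, 2, 4], [3], [5]].

So P = [[1, 2, 4], [3], [5]].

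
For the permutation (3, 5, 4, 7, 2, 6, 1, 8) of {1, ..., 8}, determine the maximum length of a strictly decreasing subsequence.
4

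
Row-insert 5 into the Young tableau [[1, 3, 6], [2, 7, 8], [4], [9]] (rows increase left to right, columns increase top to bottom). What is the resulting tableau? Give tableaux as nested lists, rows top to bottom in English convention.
[[1, 3, 5], [2, 6, 8], [4, 7], [9]]

In row 1, 5 replaces 6 (the leftmost entry greater than 5); 6 is bumped to row 2. In row 2, 6 replaces 7 (the leftmost entry greater than 6); 7 is bumped to row 3. 7 is appended to row 3. The new tableau is [[1, 3, 5], [2, 6, 8], [4, 7], [9]].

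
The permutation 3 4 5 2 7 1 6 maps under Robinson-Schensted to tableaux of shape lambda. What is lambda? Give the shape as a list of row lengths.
[4, 2, 1]

RSK row insertion gives P = [[1, 4, 5, 6], [2, 7], [3]], which has shape [4, 2, 1].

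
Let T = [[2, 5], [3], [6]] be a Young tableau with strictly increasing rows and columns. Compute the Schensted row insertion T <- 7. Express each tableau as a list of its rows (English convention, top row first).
[[2, 5, 7], [3], [6]]

7 is larger than every entry of row 1, so it is appended to row 1. The new tableau is [[2, 5, 7], [3], [6]].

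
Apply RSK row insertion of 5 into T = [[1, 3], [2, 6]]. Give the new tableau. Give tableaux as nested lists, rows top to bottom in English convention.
[[1, 3, 5], [2, 6]]

5 is larger than every entry of row 1, so it is appended to row 1. The new tableau is [[1, 3, 5], [2, 6]].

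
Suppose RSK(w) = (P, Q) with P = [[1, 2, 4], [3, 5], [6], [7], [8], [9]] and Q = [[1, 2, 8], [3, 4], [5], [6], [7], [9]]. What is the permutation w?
Reverse the RSK construction: for i from n down to 1, find the cell of Q containing i, remove the entry at that cell from P, and reverse-bump it up through P; the value ejected from row 1 is w(i).

Step i=9: Q has 9 at row 6, column 1; remove 9 from row 6 of P and reverse-bump: 9 enters row 5 and ejects 8; 8 enters row 4 and ejects 7; 7 enters row 3 and ejects 6; 6 enters row 2 and ejects 5; 5 enters row 1 and ejects 4. So w(9) = 4. P is now [[1, 2, 5], [3, 6], [7], [8], [9]].
Step i=8: Q has 8 at row 1, column 3; remove that cell from P, ejecting 5. So w(8) = 5. P is now [[1, 2], [3, 6], [7], [8], [9]].
Step i=7: Q has 7 at row 5, column 1; remove 9 from row 5 of P and reverse-bump: 9 enters row 4 and ejects 8; 8 enters row 3 and ejects 7; 7 enters row 2 and ejects 6; 6 enters row 1 and ejects 2. So w(7) = 2. P is now [[1, 6], [3, 7], [8], [9]].
Step i=6: Q has 6 at row 4, column 1; remove 9 from row 4 of P and reverse-bump: 9 enters row 3 and ejects 8; 8 enters row 2 and ejects 7; 7 enters row 1 and ejects 6. So w(6) = 6. P is now [[1, 7], [3, 8], [9]].
Step i=5: Q has 5 at row 3, column 1; remove 9 from row 3 of P and reverse-bump: 9 enters row 2 and ejects 8; 8 enters row 1 and ejects 7. So w(5) = 7. P is now [[1, 8], [3, 9]].
Step i=4: Q has 4 at row 2, column 2; remove 9 from row 2 of P and reverse-bump: 9 enters row 1 and ejects 8. So w(4) = 8. P is now [[1, 9], [3]].
Step i=3: Q has 3 at row 2, column 1; remove 3 from row 2 of P and reverse-bump: 3 enters row 1 and ejects 1. So w(3) = 1. P is now [[3, 9]].
Step i=2: Q has 2 at row 1, column 2; remove that cell from P, ejecting 9. So w(2) = 9. P is now [[3]].
Step i=1: Q has 1 at row 1, column 1; remove that cell from P, ejecting 3. So w(1) = 3. P is now [].

So w = 3 9 1 8 7 6 2 5 4.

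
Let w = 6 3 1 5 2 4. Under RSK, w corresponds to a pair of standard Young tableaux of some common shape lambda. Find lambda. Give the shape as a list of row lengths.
[3, 2, 1]

Row-insert each entry into an empty tableau.

After inserting 6: P = [[6]].
After inserting 3: P = [[3], [6]].
After inserting 1: P = [[1], [3], [6]].
After inserting 5: P = [[1, 5], [3], [6]].
After inserting 2: P = [[1, 2], [3, 5], [6]].
After inserting 4: P = [[1, 2, 4], [3, 5], [6]].

The final insertion tableau P = [[1, 2, 4], [3, 5], [6]] has shape [3, 2, 1].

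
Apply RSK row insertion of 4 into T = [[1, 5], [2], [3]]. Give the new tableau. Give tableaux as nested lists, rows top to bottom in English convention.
In row 1, 4 replaces 5 (the leftmost entry greater than 4); 5 is bumped to row 2. 5 is appended to row 2. The new tableau is [[1, 4], [2, 5], [3]].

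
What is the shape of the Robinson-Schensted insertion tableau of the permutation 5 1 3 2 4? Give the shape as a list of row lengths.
[3, 1, 1]

Row-insert each entry into an empty tableau.

After inserting 5: P = [[5]].
After inserting 1: P = [[1], [5]].
After inserting 3: P = [[1, 3], [5]].
After inserting 2: P = [[1, 2], [3], [5]].
After inserting 4: P = [[1, 2, 4], [3], [5]].

The final insertion tableau P = [[1, 2, 4], [3], [5]] has shape [3, 1, 1].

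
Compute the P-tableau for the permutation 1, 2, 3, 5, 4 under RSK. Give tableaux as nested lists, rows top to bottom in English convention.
Insert 1: appended to row 1. P = [[1]].
Insert 2: appended to row 1. P = [[1, 2]].
Insert 3: appended to row 1. P = [[1, 2, 3]].
Insert 5: appended to row 1. P = [[1, 2, 3, 5]].
Insert 4: 4 bumps 5 from row 1; 5 starts row 2. P = [[1, 2, 3, 4], [5]].

So P = [[1, 2, 3, 4], [5]].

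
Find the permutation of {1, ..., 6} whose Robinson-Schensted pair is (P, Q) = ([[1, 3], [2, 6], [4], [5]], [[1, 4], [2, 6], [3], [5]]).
5 4 2 6 1 3

Reverse the RSK construction: for i from n down to 1, find the cell of Q containing i, remove the entry at that cell from P, and reverse-bump it up through P; the value ejected from row 1 is w(i).

Step i=6: Q has 6 at row 2, column 2; remove 6 from row 2 of P and reverse-bump: 6 enters row 1 and ejects 3. So w(6) = 3. P is now [[1, 6], [2], [4], [5]].
Step i=5: Q has 5 at row 4, column 1; remove 5 from row 4 of P and reverse-bump: 5 enters row 3 and ejects 4; 4 enters row 2 and ejects 2; 2 enters row 1 and ejects 1. So w(5) = 1. P is now [[2, 6], [4], [5]].
Step i=4: Q has 4 at row 1, column 2; remove that cell from P, ejecting 6. So w(4) = 6. P is now [[2], [4], [5]].
Step i=3: Q has 3 at row 3, column 1; remove 5 from row 3 of P and reverse-bump: 5 enters row 2 and ejects 4; 4 enters row 1 and ejects 2. So w(3) = 2. P is now [[4], [5]].
Step i=2: Q has 2 at row 2, column 1; remove 5 from row 2 of P and reverse-bump: 5 enters row 1 and ejects 4. So w(2) = 4. P is now [[5]].
Step i=1: Q has 1 at row 1, column 1; remove that cell from P, ejecting 5. So w(1) = 5. P is now [].

So w = 5 4 2 6 1 3.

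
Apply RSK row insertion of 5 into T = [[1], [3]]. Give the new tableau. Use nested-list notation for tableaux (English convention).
[[1, 5], [3]]

5 is larger than every entry of row 1, so it is appended to row 1. The new tableau is [[1, 5], [3]].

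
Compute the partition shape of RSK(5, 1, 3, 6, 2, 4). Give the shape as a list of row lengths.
[3, 2, 1]

Row-insert each entry into an empty tableau.

After inserting 5: P = [[5]].
After inserting 1: P = [[1], [5]].
After inserting 3: P = [[1, 3], [5]].
After inserting 6: P = [[1, 3, 6], [5]].
After inserting 2: P = [[1, 2, 6], [3], [5]].
After inserting 4: P = [[1, 2, 4], [3, 6], [5]].

The final insertion tableau P = [[1, 2, 4], [3, 6], [5]] has shape [3, 2, 1].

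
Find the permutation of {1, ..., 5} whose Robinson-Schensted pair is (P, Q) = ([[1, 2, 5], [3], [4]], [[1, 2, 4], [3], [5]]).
Reverse RSK: for i = n, n-1, ..., 1, locate i in Q, remove the corresponding corner cell from P, and reverse-bump its entry up through P; the value ejected from row 1 is w(i).

So w = 1 4 3 5 2.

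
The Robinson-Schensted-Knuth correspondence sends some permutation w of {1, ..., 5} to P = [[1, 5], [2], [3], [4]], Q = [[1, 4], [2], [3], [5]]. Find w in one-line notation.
4 3 2 5 1

Reverse the RSK construction: for i from n down to 1, find the cell of Q containing i, remove the entry at that cell from P, and reverse-bump it up through P; the value ejected from row 1 is w(i).

Step i=5: Q has 5 at row 4, column 1; remove 4 from row 4 of P and reverse-bump: 4 enters row 3 and ejects 3; 3 enters row 2 and ejects 2; 2 enters row 1 and ejects 1. So w(5) = 1. P is now [[2, 5], [3], [4]].
Step i=4: Q has 4 at row 1, column 2; remove that cell from P, ejecting 5. So w(4) = 5. P is now [[2], [3], [4]].
Step i=3: Q has 3 at row 3, column 1; remove 4 from row 3 of P and reverse-bump: 4 enters row 2 and ejects 3; 3 enters row 1 and ejects 2. So w(3) = 2. P is now [[3], [4]].
Step i=2: Q has 2 at row 2, column 1; remove 4 from row 2 of P and reverse-bump: 4 enters row 1 and ejects 3. So w(2) = 3. P is now [[4]].
Step i=1: Q has 1 at row 1, column 1; remove that cell from P, ejecting 4. So w(1) = 4. P is now [].

So w = 4 3 2 5 1.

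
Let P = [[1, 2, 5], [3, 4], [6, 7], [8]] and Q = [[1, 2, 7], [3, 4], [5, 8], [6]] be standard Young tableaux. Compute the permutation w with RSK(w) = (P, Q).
Reverse the RSK construction: for i from n down to 1, find the cell of Q containing i, remove the entry at that cell from P, and reverse-bump it up through P; the value ejected from row 1 is w(i).

Step i=8: Q has 8 at row 3, column 2; remove 7 from row 3 of P and reverse-bump: 7 enters row 2 and ejects 4; 4 enters row 1 and ejects 2. So w(8) = 2. P is now [[1, 4, 5], [3, 7], [6], [8]].
Step i=7: Q has 7 at row 1, column 3; remove that cell from P, ejecting 5. So w(7) = 5. P is now [[1, 4], [3, 7], [6], [8]].
Step i=6: Q has 6 at row 4, column 1; remove 8 from row 4 of P and reverse-bump: 8 enters row 3 and ejects 6; 6 enters row 2 and ejects 3; 3 enters row 1 and ejects 1. So w(6) = 1. P is now [[3, 4], [6, 7], [8]].
Step i=5: Q has 5 at row 3, column 1; remove 8 from row 3 of P and reverse-bump: 8 enters row 2 and ejects 7; 7 enters row 1 and ejects 4. So w(5) = 4. P is now [[3, 7], [6, 8]].
Step i=4: Q has 4 at row 2, column 2; remove 8 from row 2 of P and reverse-bump: 8 enters row 1 and ejects 7. So w(4) = 7. P is now [[3, 8], [6]].
Step i=3: Q has 3 at row 2, column 1; remove 6 from row 2 of P and reverse-bump: 6 enters row 1 and ejects 3. So w(3) = 3. P is now [[6, 8]].
Step i=2: Q has 2 at row 1, column 2; remove that cell from P, ejecting 8. So w(2) = 8. P is now [[6]].
Step i=1: Q has 1 at row 1, column 1; remove that cell from P, ejecting 6. So w(1) = 6. P is now [].

So w = 6 8 3 7 4 1 5 2.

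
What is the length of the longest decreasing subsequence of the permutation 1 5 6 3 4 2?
3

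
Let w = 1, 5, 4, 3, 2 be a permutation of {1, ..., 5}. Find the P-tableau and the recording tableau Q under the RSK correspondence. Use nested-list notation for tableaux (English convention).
P = [[1, 2], [3], [4], [5]], Q = [[1, 2], [3], [4], [5]]

Insert each entry of the permutation into P by Schensted row insertion, recording in Q the position of each new cell.

Insert 1: appended to row 1. P = [[1]].
Insert 5: appended to row 1. P = [[1, 5]].
Insert 4: 4 bumps 5 from row 1; 5 starts row 2. P = [[1, 4], [5]].
Insert 3: 3 bumps 4 from row 1; 4 bumps 5 from row 2; 5 starts row 3. P = [[1, 3], [4], [5]].
Insert 2: 2 bumps 3 from row 1; 3 bumps 4 from row 2; 4 bumps 5 from row 3; 5 starts row 4. P = [[1, 2], [3], [4], [5]].

So P = [[1, 2], [3], [4], [5]], Q = [[1, 2], [3], [4], [5]].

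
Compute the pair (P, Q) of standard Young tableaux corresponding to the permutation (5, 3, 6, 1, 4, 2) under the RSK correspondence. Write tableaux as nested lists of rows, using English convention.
P = [[1, 2], [3, 4], [5, 6]], Q = [[1, 3], [2, 5], [4, 6]]

Insert each entry of the permutation into P by Schensted row insertion, recording in Q the position of each new cell.

Insert 5: appended to row 1. P = [[5]].
Insert 3: 3 bumps 5 from row 1; 5 starts row 2. P = [[3], [5]].
Insert 6: appended to row 1. P = [[3, 6], [5]].
Insert 1: 1 bumps 3 from row 1; 3 bumps 5 from row 2; 5 starts row 3. P = [[1, 6], [3], [5]].
Insert 4: 4 bumps 6 from row 1; 6 appends to row 2. P = [[1, 4], [3, 6], [5]].
Insert 2: 2 bumps 4 from row 1; 4 bumps 6 from row 2; 6 appends to row 3. P = [[1, 2], [3, 4], [5, 6]].

So P = [[1, 2], [3, 4], [5, 6]], Q = [[1, 3], [2, 5], [4, 6]].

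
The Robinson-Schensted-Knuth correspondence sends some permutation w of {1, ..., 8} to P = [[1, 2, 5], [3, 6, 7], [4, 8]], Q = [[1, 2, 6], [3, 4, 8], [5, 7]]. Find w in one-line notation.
4 8 3 6 1 7 2 5

Reverse the RSK construction: for i from n down to 1, find the cell of Q containing i, remove the entry at that cell from P, and reverse-bump it up through P; the value ejected from row 1 is w(i).

Step i=8: Q has 8 at row 2, column 3; remove 7 from row 2 of P and reverse-bump: 7 enters row 1 and ejects 5. So w(8) = 5. P is now [[1, 2, 7], [3, 6], [4, 8]].
Step i=7: Q has 7 at row 3, column 2; remove 8 from row 3 of P and reverse-bump: 8 enters row 2 and ejects 6; 6 enters row 1 and ejects 2. So w(7) = 2. P is now [[1, 6, 7], [3, 8], [4]].
Step i=6: Q has 6 at row 1, column 3; remove that cell from P, ejecting 7. So w(6) = 7. P is now [[1, 6], [3, 8], [4]].
Step i=5: Q has 5 at row 3, column 1; remove 4 from row 3 of P and reverse-bump: 4 enters row 2 and ejects 3; 3 enters row 1 and ejects 1. So w(5) = 1. P is now [[3, 6], [4, 8]].
Step i=4: Q has 4 at row 2, column 2; remove 8 from row 2 of P and reverse-bump: 8 enters row 1 and ejects 6. So w(4) = 6. P is now [[3, 8], [4]].
Step i=3: Q has 3 at row 2, column 1; remove 4 from row 2 of P and reverse-bump: 4 enters row 1 and ejects 3. So w(3) = 3. P is now [[4, 8]].
Step i=2: Q has 2 at row 1, column 2; remove that cell from P, ejecting 8. So w(2) = 8. P is now [[4]].
Step i=1: Q has 1 at row 1, column 1; remove that cell from P, ejecting 4. So w(1) = 4. P is now [].

So w = 4 8 3 6 1 7 2 5.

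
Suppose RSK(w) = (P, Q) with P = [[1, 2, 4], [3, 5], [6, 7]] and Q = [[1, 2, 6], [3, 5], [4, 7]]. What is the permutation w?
Reverse the RSK construction: for i from n down to 1, find the cell of Q containing i, remove the entry at that cell from P, and reverse-bump it up through P; the value ejected from row 1 is w(i).

Step i=7: Q has 7 at row 3, column 2; remove 7 from row 3 of P and reverse-bump: 7 enters row 2 and ejects 5; 5 enters row 1 and ejects 4. So w(7) = 4. P is now [[1, 2, 5], [3, 7], [6]].
Step i=6: Q has 6 at row 1, column 3; remove that cell from P, ejecting 5. So w(6) = 5. P is now [[1, 2], [3, 7], [6]].
Step i=5: Q has 5 at row 2, column 2; remove 7 from row 2 of P and reverse-bump: 7 enters row 1 and ejects 2. So w(5) = 2. P is now [[1, 7], [3], [6]].
Step i=4: Q has 4 at row 3, column 1; remove 6 from row 3 of P and reverse-bump: 6 enters row 2 and ejects 3; 3 enters row 1 and ejects 1. So w(4) = 1. P is now [[3, 7], [6]].
Step i=3: Q has 3 at row 2, column 1; remove 6 from row 2 of P and reverse-bump: 6 enters row 1 and ejects 3. So w(3) = 3. P is now [[6, 7]].
Step i=2: Q has 2 at row 1, column 2; remove that cell from P, ejecting 7. So w(2) = 7. P is now [[6]].
Step i=1: Q has 1 at row 1, column 1; remove that cell from P, ejecting 6. So w(1) = 6. P is now [].

So w = 6 7 3 1 2 5 4.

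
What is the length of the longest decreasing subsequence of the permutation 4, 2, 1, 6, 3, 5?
3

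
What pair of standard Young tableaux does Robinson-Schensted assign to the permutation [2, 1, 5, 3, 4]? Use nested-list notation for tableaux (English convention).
Insert each entry of the permutation into P by Schensted row insertion, recording in Q the position of each new cell.

Insert 2: appended to row 1. P = [[2]].
Insert 1: 1 bumps 2 from row 1; 2 starts row 2. P = [[1], [2]].
Insert 5: appended to row 1. P = [[1, 5], [2]].
Insert 3: 3 bumps 5 from row 1; 5 appends to row 2. P = [[1, 3], [2, 5]].
Insert 4: appended to row 1. P = [[1, 3, 4], [2, 5]].

So P = [[1, 3, 4], [2, 5]], Q = [[1, 3, 5], [2, 4]].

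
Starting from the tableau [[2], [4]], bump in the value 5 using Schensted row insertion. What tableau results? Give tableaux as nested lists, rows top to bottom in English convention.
[[2, 5], [4]]

5 is larger than every entry of row 1, so it is appended to row 1. The new tableau is [[2, 5], [4]].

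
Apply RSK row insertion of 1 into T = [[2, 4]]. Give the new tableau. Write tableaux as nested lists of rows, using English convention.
[[1, 4], [2]]

In row 1, 1 replaces 2 (the leftmost entry greater than 1); 2 is bumped to row 2. 2 starts a new row 2. The new tableau is [[1, 4], [2]].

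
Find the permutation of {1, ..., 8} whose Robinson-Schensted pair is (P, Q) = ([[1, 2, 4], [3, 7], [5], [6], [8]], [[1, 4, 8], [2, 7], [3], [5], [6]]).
Reverse RSK: for i = n, n-1, ..., 1, locate i in Q, remove the corresponding corner cell from P, and reverse-bump its entry up through P; the value ejected from row 1 is w(i).

So w = 8 6 5 7 3 1 2 4.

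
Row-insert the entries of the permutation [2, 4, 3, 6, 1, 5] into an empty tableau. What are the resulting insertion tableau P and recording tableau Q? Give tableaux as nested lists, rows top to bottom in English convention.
P = [[1, 3, 5], [2, 6], [4]], Q = [[1, 2, 4], [3, 6], [5]]

Insert each entry of the permutation into P by Schensted row insertion, recording in Q the position of each new cell.

Insert 2: appended to row 1. P = [[2]].
Insert 4: appended to row 1. P = [[2, 4]].
Insert 3: 3 bumps 4 from row 1; 4 starts row 2. P = [[2, 3], [4]].
Insert 6: appended to row 1. P = [[2, 3, 6], [4]].
Insert 1: 1 bumps 2 from row 1; 2 bumps 4 from row 2; 4 starts row 3. P = [[1, 3, 6], [2], [4]].
Insert 5: 5 bumps 6 from row 1; 6 appends to row 2. P = [[1, 3, 5], [2, 6], [4]].

So P = [[1, 3, 5], [2, 6], [4]], Q = [[1, 2, 4], [3, 6], [5]].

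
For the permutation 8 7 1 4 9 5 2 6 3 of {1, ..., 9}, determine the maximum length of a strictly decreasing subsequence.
4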